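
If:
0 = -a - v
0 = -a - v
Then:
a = -v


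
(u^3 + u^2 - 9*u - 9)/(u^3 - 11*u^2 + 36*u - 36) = (u^2 + 4*u + 3)/(u^2 - 8*u + 12)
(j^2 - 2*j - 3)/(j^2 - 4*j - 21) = (-j^2 + 2*j + 3)/(-j^2 + 4*j + 21)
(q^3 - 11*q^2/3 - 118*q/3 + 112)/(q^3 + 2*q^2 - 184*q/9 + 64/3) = 3*(q - 7)/(3*q - 4)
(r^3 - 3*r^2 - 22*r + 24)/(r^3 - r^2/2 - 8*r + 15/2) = 2*(r^2 - 2*r - 24)/(2*r^2 + r - 15)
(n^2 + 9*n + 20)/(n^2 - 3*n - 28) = (n + 5)/(n - 7)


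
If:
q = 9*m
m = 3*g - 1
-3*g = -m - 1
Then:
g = q/27 + 1/3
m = q/9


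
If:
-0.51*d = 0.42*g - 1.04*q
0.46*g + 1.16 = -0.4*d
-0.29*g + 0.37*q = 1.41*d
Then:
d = 0.32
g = -2.80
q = -0.97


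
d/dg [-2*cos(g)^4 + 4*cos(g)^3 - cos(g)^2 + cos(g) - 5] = (8*cos(g)^3 - 12*cos(g)^2 + 2*cos(g) - 1)*sin(g)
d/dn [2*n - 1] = 2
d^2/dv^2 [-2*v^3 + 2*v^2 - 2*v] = 4 - 12*v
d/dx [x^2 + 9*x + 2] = 2*x + 9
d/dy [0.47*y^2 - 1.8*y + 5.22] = 0.94*y - 1.8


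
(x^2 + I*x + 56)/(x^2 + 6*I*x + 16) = (x - 7*I)/(x - 2*I)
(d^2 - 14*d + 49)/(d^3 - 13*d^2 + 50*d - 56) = (d - 7)/(d^2 - 6*d + 8)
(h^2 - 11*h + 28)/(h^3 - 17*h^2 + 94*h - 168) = 1/(h - 6)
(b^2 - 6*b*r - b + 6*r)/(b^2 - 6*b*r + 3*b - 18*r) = (b - 1)/(b + 3)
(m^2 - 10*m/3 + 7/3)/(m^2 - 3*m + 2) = (m - 7/3)/(m - 2)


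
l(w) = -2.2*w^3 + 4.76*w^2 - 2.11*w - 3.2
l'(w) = -6.6*w^2 + 9.52*w - 2.11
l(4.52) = -118.65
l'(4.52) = -93.92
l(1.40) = -2.86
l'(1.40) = -1.72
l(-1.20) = 9.99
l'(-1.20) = -23.04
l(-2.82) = 89.94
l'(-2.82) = -81.44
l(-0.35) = -1.78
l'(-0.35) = -6.25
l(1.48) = -3.03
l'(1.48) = -2.48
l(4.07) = -81.26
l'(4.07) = -72.69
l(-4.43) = 290.83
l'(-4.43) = -173.81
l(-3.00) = 105.37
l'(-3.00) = -90.07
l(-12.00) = 4509.16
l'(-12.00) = -1066.75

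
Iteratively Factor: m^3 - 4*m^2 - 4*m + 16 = (m - 4)*(m^2 - 4) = (m - 4)*(m - 2)*(m + 2)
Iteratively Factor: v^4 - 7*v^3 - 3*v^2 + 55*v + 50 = (v - 5)*(v^3 - 2*v^2 - 13*v - 10) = (v - 5)^2*(v^2 + 3*v + 2) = (v - 5)^2*(v + 1)*(v + 2)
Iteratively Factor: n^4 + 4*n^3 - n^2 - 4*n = (n + 1)*(n^3 + 3*n^2 - 4*n) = n*(n + 1)*(n^2 + 3*n - 4) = n*(n + 1)*(n + 4)*(n - 1)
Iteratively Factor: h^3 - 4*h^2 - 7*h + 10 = (h - 5)*(h^2 + h - 2) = (h - 5)*(h + 2)*(h - 1)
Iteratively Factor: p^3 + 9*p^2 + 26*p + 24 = (p + 4)*(p^2 + 5*p + 6) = (p + 2)*(p + 4)*(p + 3)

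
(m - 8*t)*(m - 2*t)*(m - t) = m^3 - 11*m^2*t + 26*m*t^2 - 16*t^3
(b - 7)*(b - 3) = b^2 - 10*b + 21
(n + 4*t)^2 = n^2 + 8*n*t + 16*t^2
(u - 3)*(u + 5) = u^2 + 2*u - 15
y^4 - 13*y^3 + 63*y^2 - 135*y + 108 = (y - 4)*(y - 3)^3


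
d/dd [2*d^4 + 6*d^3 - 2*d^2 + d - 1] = 8*d^3 + 18*d^2 - 4*d + 1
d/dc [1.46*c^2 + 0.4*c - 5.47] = 2.92*c + 0.4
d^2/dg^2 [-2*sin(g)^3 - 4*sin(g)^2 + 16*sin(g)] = 18*sin(g)^3 + 16*sin(g)^2 - 28*sin(g) - 8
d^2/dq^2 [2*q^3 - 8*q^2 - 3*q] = 12*q - 16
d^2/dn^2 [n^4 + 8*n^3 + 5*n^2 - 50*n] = 12*n^2 + 48*n + 10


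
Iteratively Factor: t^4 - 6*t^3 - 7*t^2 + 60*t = (t - 4)*(t^3 - 2*t^2 - 15*t) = (t - 5)*(t - 4)*(t^2 + 3*t) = (t - 5)*(t - 4)*(t + 3)*(t)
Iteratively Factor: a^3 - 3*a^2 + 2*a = (a - 2)*(a^2 - a) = a*(a - 2)*(a - 1)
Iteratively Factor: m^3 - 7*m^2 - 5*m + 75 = (m - 5)*(m^2 - 2*m - 15) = (m - 5)^2*(m + 3)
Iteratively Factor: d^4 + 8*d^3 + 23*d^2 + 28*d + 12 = (d + 2)*(d^3 + 6*d^2 + 11*d + 6) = (d + 2)^2*(d^2 + 4*d + 3) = (d + 1)*(d + 2)^2*(d + 3)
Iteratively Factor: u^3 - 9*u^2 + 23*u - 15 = (u - 1)*(u^2 - 8*u + 15) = (u - 5)*(u - 1)*(u - 3)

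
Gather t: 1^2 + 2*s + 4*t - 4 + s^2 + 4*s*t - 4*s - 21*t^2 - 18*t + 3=s^2 - 2*s - 21*t^2 + t*(4*s - 14)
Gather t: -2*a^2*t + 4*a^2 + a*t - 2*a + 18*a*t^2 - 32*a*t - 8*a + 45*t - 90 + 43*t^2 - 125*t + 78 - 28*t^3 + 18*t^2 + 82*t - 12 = 4*a^2 - 10*a - 28*t^3 + t^2*(18*a + 61) + t*(-2*a^2 - 31*a + 2) - 24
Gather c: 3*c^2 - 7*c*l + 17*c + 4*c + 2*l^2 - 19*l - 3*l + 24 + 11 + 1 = 3*c^2 + c*(21 - 7*l) + 2*l^2 - 22*l + 36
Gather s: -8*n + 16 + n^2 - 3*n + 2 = n^2 - 11*n + 18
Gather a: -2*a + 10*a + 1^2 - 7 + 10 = 8*a + 4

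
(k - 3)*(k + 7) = k^2 + 4*k - 21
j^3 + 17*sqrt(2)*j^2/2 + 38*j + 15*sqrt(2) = (j + sqrt(2)/2)*(j + 3*sqrt(2))*(j + 5*sqrt(2))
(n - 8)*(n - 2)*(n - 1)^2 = n^4 - 12*n^3 + 37*n^2 - 42*n + 16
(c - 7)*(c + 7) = c^2 - 49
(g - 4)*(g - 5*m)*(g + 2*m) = g^3 - 3*g^2*m - 4*g^2 - 10*g*m^2 + 12*g*m + 40*m^2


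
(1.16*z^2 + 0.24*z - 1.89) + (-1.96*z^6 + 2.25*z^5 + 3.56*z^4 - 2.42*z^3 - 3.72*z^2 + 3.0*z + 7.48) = -1.96*z^6 + 2.25*z^5 + 3.56*z^4 - 2.42*z^3 - 2.56*z^2 + 3.24*z + 5.59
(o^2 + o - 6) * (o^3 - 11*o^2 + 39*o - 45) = o^5 - 10*o^4 + 22*o^3 + 60*o^2 - 279*o + 270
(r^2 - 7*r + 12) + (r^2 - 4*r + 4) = 2*r^2 - 11*r + 16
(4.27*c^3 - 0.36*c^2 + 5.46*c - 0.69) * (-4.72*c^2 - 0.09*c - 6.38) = -20.1544*c^5 + 1.3149*c^4 - 52.9814*c^3 + 5.0622*c^2 - 34.7727*c + 4.4022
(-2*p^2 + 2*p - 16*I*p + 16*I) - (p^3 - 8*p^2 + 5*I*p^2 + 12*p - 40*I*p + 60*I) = -p^3 + 6*p^2 - 5*I*p^2 - 10*p + 24*I*p - 44*I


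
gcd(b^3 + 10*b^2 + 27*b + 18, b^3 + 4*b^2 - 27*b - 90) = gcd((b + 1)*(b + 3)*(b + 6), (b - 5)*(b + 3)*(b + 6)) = b^2 + 9*b + 18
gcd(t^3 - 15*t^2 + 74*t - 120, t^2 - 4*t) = t - 4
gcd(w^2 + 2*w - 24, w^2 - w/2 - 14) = w - 4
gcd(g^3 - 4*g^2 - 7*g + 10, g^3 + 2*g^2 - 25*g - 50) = g^2 - 3*g - 10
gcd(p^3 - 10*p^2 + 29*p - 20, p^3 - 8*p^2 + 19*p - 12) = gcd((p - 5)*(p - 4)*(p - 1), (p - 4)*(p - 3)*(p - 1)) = p^2 - 5*p + 4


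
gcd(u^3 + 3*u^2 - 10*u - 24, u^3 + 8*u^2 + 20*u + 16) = u^2 + 6*u + 8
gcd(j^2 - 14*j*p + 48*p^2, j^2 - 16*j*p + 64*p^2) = -j + 8*p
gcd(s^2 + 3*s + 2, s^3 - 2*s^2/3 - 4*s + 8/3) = s + 2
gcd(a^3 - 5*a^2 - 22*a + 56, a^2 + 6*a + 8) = a + 4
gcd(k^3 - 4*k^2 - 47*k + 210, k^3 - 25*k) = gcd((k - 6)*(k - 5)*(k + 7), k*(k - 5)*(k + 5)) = k - 5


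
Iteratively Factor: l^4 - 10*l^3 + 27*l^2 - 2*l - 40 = (l + 1)*(l^3 - 11*l^2 + 38*l - 40) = (l - 2)*(l + 1)*(l^2 - 9*l + 20) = (l - 4)*(l - 2)*(l + 1)*(l - 5)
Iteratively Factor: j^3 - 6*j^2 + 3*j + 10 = (j + 1)*(j^2 - 7*j + 10) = (j - 2)*(j + 1)*(j - 5)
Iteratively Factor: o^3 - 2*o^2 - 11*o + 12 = (o + 3)*(o^2 - 5*o + 4) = (o - 4)*(o + 3)*(o - 1)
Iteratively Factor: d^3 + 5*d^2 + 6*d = (d + 3)*(d^2 + 2*d) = (d + 2)*(d + 3)*(d)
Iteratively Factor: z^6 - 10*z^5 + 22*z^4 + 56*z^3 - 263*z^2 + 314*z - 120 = (z + 3)*(z^5 - 13*z^4 + 61*z^3 - 127*z^2 + 118*z - 40) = (z - 4)*(z + 3)*(z^4 - 9*z^3 + 25*z^2 - 27*z + 10) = (z - 4)*(z - 1)*(z + 3)*(z^3 - 8*z^2 + 17*z - 10) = (z - 4)*(z - 2)*(z - 1)*(z + 3)*(z^2 - 6*z + 5) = (z - 4)*(z - 2)*(z - 1)^2*(z + 3)*(z - 5)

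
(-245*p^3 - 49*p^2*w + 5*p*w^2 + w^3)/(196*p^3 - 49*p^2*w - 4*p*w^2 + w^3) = (-5*p - w)/(4*p - w)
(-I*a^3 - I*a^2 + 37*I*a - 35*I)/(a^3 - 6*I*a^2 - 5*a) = I*(a^3 + a^2 - 37*a + 35)/(a*(-a^2 + 6*I*a + 5))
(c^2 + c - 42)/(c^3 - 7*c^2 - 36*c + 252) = (c + 7)/(c^2 - c - 42)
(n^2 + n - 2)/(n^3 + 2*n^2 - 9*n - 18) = (n - 1)/(n^2 - 9)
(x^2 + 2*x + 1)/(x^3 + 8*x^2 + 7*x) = (x + 1)/(x*(x + 7))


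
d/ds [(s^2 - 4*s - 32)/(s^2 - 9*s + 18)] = 5*(-s^2 + 20*s - 72)/(s^4 - 18*s^3 + 117*s^2 - 324*s + 324)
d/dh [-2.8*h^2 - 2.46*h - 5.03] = -5.6*h - 2.46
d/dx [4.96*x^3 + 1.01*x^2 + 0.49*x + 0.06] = 14.88*x^2 + 2.02*x + 0.49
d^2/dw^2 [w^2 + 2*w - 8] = 2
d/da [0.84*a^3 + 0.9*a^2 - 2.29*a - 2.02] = 2.52*a^2 + 1.8*a - 2.29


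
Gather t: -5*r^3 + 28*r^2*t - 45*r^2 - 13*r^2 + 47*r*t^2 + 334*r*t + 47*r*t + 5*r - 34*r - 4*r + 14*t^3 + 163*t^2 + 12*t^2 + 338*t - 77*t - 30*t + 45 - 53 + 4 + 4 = -5*r^3 - 58*r^2 - 33*r + 14*t^3 + t^2*(47*r + 175) + t*(28*r^2 + 381*r + 231)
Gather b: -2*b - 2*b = -4*b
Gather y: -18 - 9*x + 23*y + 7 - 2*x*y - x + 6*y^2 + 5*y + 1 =-10*x + 6*y^2 + y*(28 - 2*x) - 10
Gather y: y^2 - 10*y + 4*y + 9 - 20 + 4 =y^2 - 6*y - 7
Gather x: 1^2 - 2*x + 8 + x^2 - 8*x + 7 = x^2 - 10*x + 16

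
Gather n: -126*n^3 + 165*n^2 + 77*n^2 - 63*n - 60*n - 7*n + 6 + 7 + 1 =-126*n^3 + 242*n^2 - 130*n + 14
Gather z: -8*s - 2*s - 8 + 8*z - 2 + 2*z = -10*s + 10*z - 10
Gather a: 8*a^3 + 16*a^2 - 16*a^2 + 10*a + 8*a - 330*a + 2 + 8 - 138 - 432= 8*a^3 - 312*a - 560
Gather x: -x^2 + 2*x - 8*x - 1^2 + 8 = -x^2 - 6*x + 7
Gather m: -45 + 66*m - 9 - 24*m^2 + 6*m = -24*m^2 + 72*m - 54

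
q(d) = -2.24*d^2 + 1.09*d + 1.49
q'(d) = 1.09 - 4.48*d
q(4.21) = -33.62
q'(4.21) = -17.77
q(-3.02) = -22.23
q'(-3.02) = 14.62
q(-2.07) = -10.36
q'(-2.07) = 10.36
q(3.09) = -16.53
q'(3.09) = -12.75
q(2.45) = -9.29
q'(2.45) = -9.89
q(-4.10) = -40.63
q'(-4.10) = 19.46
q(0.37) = 1.59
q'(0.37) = -0.57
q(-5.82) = -80.73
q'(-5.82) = 27.16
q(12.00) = -307.99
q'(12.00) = -52.67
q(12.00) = -307.99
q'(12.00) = -52.67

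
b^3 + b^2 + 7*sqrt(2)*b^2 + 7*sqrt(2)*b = b*(b + 1)*(b + 7*sqrt(2))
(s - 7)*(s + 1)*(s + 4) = s^3 - 2*s^2 - 31*s - 28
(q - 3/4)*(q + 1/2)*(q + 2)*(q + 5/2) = q^4 + 17*q^3/4 + 7*q^2/2 - 47*q/16 - 15/8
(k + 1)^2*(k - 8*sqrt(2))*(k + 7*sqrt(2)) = k^4 - sqrt(2)*k^3 + 2*k^3 - 111*k^2 - 2*sqrt(2)*k^2 - 224*k - sqrt(2)*k - 112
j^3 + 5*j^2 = j^2*(j + 5)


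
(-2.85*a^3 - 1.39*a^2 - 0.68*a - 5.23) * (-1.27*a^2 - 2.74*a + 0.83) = 3.6195*a^5 + 9.5743*a^4 + 2.3067*a^3 + 7.3516*a^2 + 13.7658*a - 4.3409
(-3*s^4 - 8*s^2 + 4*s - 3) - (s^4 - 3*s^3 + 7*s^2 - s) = -4*s^4 + 3*s^3 - 15*s^2 + 5*s - 3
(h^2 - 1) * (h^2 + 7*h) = h^4 + 7*h^3 - h^2 - 7*h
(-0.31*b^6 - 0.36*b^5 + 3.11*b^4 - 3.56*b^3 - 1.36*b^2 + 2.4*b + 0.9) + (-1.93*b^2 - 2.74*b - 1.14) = -0.31*b^6 - 0.36*b^5 + 3.11*b^4 - 3.56*b^3 - 3.29*b^2 - 0.34*b - 0.24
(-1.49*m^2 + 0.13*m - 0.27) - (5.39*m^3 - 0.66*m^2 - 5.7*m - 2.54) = -5.39*m^3 - 0.83*m^2 + 5.83*m + 2.27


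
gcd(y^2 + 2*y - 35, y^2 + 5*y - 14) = y + 7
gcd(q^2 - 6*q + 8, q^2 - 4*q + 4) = q - 2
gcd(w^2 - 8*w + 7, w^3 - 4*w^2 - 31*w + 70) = w - 7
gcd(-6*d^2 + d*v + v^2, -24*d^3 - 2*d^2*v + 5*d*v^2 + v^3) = -6*d^2 + d*v + v^2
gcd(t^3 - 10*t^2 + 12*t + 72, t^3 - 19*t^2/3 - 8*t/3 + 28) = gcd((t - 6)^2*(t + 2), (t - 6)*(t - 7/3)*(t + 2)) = t^2 - 4*t - 12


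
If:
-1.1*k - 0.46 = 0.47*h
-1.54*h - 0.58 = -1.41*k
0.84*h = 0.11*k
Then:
No Solution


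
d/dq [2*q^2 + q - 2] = 4*q + 1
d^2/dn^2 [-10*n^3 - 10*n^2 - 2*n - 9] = -60*n - 20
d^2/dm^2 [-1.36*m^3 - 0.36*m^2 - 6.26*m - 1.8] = -8.16*m - 0.72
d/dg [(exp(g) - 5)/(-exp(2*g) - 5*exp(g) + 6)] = ((exp(g) - 5)*(2*exp(g) + 5) - exp(2*g) - 5*exp(g) + 6)*exp(g)/(exp(2*g) + 5*exp(g) - 6)^2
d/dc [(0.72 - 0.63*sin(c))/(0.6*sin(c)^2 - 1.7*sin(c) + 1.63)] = (0.378*sin(c)^2 - 0.864*sin(c) + 0.1971)*cos(c)/(0.36*sin(c)^4 - 2.04*sin(c)^3 + 4.846*sin(c)^2 - 5.542*sin(c) + 2.6569)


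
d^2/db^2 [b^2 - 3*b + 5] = 2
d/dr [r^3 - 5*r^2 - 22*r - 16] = 3*r^2 - 10*r - 22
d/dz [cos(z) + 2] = -sin(z)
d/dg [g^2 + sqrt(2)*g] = 2*g + sqrt(2)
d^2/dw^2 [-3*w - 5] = 0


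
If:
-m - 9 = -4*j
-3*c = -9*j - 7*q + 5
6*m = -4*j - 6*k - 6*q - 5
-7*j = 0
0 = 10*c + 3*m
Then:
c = 27/10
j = 0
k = 661/105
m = -9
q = 131/70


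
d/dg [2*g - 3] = 2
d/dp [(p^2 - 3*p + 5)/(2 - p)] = (-p^2 + 4*p - 1)/(p^2 - 4*p + 4)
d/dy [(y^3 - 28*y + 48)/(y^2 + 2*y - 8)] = (y^2 + 8*y + 32)/(y^2 + 8*y + 16)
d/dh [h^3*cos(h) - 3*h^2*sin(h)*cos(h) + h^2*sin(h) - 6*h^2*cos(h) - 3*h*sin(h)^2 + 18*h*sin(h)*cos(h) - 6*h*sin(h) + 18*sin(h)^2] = -h^3*sin(h) + 6*h^2*sin(h) + 4*h^2*cos(h) - 3*h^2*cos(2*h) + 2*h*sin(h) - 6*h*sin(2*h) - 18*h*cos(h) + 18*h*cos(2*h) - 6*sin(h) + 27*sin(2*h) + 3*cos(2*h)/2 - 3/2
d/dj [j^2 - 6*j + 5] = 2*j - 6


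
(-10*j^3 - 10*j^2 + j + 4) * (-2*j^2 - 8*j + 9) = 20*j^5 + 100*j^4 - 12*j^3 - 106*j^2 - 23*j + 36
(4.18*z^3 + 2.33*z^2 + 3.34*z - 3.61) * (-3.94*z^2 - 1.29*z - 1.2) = -16.4692*z^5 - 14.5724*z^4 - 21.1813*z^3 + 7.1188*z^2 + 0.6489*z + 4.332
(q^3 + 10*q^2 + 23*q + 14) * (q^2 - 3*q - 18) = q^5 + 7*q^4 - 25*q^3 - 235*q^2 - 456*q - 252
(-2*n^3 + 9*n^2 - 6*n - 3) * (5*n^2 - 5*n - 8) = -10*n^5 + 55*n^4 - 59*n^3 - 57*n^2 + 63*n + 24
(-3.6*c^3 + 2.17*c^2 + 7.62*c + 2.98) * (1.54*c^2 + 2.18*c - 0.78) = -5.544*c^5 - 4.5062*c^4 + 19.2734*c^3 + 19.5082*c^2 + 0.5528*c - 2.3244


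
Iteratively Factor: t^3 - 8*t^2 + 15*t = (t)*(t^2 - 8*t + 15) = t*(t - 3)*(t - 5)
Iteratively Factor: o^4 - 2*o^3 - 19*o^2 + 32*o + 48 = (o + 1)*(o^3 - 3*o^2 - 16*o + 48) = (o + 1)*(o + 4)*(o^2 - 7*o + 12) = (o - 3)*(o + 1)*(o + 4)*(o - 4)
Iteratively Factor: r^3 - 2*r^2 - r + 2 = (r + 1)*(r^2 - 3*r + 2) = (r - 2)*(r + 1)*(r - 1)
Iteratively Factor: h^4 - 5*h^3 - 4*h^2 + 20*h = (h - 2)*(h^3 - 3*h^2 - 10*h) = (h - 2)*(h + 2)*(h^2 - 5*h) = h*(h - 2)*(h + 2)*(h - 5)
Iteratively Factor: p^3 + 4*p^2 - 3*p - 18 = (p - 2)*(p^2 + 6*p + 9) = (p - 2)*(p + 3)*(p + 3)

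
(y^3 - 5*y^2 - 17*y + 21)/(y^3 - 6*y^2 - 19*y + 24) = (y - 7)/(y - 8)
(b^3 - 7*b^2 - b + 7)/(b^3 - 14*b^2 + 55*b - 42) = (b + 1)/(b - 6)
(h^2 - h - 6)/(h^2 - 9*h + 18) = (h + 2)/(h - 6)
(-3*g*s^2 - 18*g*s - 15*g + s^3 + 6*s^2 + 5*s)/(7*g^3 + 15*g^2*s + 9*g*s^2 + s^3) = (-3*g*s^2 - 18*g*s - 15*g + s^3 + 6*s^2 + 5*s)/(7*g^3 + 15*g^2*s + 9*g*s^2 + s^3)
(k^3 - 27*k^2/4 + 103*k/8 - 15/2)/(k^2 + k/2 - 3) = (k^2 - 21*k/4 + 5)/(k + 2)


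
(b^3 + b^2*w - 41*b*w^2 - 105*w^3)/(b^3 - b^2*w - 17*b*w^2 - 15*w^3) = (-b^2 + 2*b*w + 35*w^2)/(-b^2 + 4*b*w + 5*w^2)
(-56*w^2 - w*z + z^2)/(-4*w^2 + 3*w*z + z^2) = (-56*w^2 - w*z + z^2)/(-4*w^2 + 3*w*z + z^2)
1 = 1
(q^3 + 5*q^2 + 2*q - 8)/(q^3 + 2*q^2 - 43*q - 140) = (q^2 + q - 2)/(q^2 - 2*q - 35)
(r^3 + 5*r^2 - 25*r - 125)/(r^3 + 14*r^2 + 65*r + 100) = (r - 5)/(r + 4)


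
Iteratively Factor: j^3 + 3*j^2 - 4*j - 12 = (j + 3)*(j^2 - 4) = (j - 2)*(j + 3)*(j + 2)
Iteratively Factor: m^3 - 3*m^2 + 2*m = (m - 2)*(m^2 - m) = (m - 2)*(m - 1)*(m)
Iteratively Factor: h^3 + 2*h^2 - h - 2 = (h - 1)*(h^2 + 3*h + 2) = (h - 1)*(h + 1)*(h + 2)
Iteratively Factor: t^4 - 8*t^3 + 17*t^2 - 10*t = (t - 5)*(t^3 - 3*t^2 + 2*t) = t*(t - 5)*(t^2 - 3*t + 2) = t*(t - 5)*(t - 2)*(t - 1)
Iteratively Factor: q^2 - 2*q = (q - 2)*(q)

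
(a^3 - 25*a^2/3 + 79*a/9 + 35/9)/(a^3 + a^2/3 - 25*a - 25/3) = (3*a^2 - 26*a + 35)/(3*(a^2 - 25))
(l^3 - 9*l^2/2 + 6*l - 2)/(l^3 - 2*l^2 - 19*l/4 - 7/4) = 2*(-2*l^3 + 9*l^2 - 12*l + 4)/(-4*l^3 + 8*l^2 + 19*l + 7)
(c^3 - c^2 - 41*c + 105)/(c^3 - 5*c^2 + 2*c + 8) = (c^3 - c^2 - 41*c + 105)/(c^3 - 5*c^2 + 2*c + 8)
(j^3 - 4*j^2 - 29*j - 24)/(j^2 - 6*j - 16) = (j^2 + 4*j + 3)/(j + 2)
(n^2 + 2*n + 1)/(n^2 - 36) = (n^2 + 2*n + 1)/(n^2 - 36)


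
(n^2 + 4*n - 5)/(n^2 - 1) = (n + 5)/(n + 1)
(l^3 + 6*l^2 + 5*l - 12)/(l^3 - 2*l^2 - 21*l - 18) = (l^2 + 3*l - 4)/(l^2 - 5*l - 6)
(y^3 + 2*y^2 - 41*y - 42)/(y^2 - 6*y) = y + 8 + 7/y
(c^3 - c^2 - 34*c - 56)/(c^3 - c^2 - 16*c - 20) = (c^2 - 3*c - 28)/(c^2 - 3*c - 10)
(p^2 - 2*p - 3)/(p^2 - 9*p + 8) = (p^2 - 2*p - 3)/(p^2 - 9*p + 8)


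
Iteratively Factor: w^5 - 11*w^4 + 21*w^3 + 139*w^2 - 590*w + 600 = (w - 5)*(w^4 - 6*w^3 - 9*w^2 + 94*w - 120) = (w - 5)*(w - 2)*(w^3 - 4*w^2 - 17*w + 60) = (w - 5)^2*(w - 2)*(w^2 + w - 12) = (w - 5)^2*(w - 2)*(w + 4)*(w - 3)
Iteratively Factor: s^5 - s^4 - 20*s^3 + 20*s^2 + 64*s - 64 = (s + 4)*(s^4 - 5*s^3 + 20*s - 16) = (s - 1)*(s + 4)*(s^3 - 4*s^2 - 4*s + 16) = (s - 1)*(s + 2)*(s + 4)*(s^2 - 6*s + 8) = (s - 2)*(s - 1)*(s + 2)*(s + 4)*(s - 4)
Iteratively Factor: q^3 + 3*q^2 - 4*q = (q)*(q^2 + 3*q - 4) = q*(q - 1)*(q + 4)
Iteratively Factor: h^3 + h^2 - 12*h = (h - 3)*(h^2 + 4*h) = h*(h - 3)*(h + 4)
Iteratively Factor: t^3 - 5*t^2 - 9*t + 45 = (t - 3)*(t^2 - 2*t - 15) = (t - 5)*(t - 3)*(t + 3)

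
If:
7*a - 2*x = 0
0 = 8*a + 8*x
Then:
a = 0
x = 0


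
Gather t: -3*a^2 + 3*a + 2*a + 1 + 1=-3*a^2 + 5*a + 2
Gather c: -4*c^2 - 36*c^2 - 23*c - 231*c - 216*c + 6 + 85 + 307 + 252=-40*c^2 - 470*c + 650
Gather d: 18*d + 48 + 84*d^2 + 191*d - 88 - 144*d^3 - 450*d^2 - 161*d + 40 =-144*d^3 - 366*d^2 + 48*d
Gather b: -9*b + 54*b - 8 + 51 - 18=45*b + 25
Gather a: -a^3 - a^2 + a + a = -a^3 - a^2 + 2*a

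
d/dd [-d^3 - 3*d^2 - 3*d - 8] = -3*d^2 - 6*d - 3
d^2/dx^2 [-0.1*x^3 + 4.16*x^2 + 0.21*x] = 8.32 - 0.6*x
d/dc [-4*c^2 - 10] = -8*c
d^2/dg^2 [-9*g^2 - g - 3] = -18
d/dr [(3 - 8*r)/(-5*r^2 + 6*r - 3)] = 2*(-20*r^2 + 15*r + 3)/(25*r^4 - 60*r^3 + 66*r^2 - 36*r + 9)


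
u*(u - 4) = u^2 - 4*u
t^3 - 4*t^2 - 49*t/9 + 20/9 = (t - 5)*(t - 1/3)*(t + 4/3)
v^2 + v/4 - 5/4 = (v - 1)*(v + 5/4)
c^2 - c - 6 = (c - 3)*(c + 2)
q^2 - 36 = (q - 6)*(q + 6)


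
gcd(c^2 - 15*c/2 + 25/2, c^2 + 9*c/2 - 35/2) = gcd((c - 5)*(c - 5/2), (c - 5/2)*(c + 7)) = c - 5/2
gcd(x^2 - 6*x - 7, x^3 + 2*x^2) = 1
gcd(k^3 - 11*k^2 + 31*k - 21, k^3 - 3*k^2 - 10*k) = 1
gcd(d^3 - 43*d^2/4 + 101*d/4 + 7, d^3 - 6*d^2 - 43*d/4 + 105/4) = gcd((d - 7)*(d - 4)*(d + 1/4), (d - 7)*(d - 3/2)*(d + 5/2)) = d - 7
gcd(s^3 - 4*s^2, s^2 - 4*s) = s^2 - 4*s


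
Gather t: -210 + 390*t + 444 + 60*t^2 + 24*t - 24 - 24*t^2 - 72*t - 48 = 36*t^2 + 342*t + 162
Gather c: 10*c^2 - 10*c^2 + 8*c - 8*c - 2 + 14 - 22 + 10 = 0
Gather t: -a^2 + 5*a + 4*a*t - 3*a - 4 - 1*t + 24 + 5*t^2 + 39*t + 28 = -a^2 + 2*a + 5*t^2 + t*(4*a + 38) + 48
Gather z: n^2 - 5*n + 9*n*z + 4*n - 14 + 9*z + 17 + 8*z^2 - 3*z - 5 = n^2 - n + 8*z^2 + z*(9*n + 6) - 2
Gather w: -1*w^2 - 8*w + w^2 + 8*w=0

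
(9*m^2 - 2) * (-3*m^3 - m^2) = -27*m^5 - 9*m^4 + 6*m^3 + 2*m^2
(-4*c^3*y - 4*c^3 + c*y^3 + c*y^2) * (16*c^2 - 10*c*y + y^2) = -64*c^5*y - 64*c^5 + 40*c^4*y^2 + 40*c^4*y + 12*c^3*y^3 + 12*c^3*y^2 - 10*c^2*y^4 - 10*c^2*y^3 + c*y^5 + c*y^4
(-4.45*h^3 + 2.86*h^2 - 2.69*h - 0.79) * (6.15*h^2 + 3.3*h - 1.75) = -27.3675*h^5 + 2.904*h^4 + 0.681999999999999*h^3 - 18.7405*h^2 + 2.1005*h + 1.3825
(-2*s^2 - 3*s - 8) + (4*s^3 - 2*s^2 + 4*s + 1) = 4*s^3 - 4*s^2 + s - 7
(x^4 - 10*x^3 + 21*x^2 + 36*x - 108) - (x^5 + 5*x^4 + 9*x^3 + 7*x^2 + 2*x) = -x^5 - 4*x^4 - 19*x^3 + 14*x^2 + 34*x - 108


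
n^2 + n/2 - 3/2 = (n - 1)*(n + 3/2)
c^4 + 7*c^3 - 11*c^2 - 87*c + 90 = (c - 3)*(c - 1)*(c + 5)*(c + 6)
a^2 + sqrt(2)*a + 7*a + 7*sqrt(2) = (a + 7)*(a + sqrt(2))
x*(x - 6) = x^2 - 6*x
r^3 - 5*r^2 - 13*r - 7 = (r - 7)*(r + 1)^2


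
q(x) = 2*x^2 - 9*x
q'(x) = 4*x - 9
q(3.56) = -6.69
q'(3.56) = 5.24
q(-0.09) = 0.83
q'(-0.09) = -9.36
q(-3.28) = 51.04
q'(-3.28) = -22.12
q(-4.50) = 81.00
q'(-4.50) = -27.00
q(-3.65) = 59.50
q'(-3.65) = -23.60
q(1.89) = -9.87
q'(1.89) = -1.44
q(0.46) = -3.72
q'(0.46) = -7.16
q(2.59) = -9.89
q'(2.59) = 1.36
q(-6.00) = 126.00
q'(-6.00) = -33.00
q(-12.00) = 396.00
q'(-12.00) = -57.00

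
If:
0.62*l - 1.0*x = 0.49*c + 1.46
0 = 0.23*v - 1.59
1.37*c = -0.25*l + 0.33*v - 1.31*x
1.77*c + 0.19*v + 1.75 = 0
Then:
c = -1.73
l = 5.13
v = 6.91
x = 2.57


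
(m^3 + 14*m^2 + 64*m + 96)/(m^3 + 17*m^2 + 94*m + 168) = (m + 4)/(m + 7)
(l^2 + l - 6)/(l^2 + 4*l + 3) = (l - 2)/(l + 1)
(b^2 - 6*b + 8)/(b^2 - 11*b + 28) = (b - 2)/(b - 7)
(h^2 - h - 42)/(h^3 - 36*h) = (h - 7)/(h*(h - 6))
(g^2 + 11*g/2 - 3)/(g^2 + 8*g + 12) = (g - 1/2)/(g + 2)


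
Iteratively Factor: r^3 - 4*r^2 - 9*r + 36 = (r - 3)*(r^2 - r - 12) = (r - 3)*(r + 3)*(r - 4)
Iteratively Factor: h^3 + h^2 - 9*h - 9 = (h - 3)*(h^2 + 4*h + 3) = (h - 3)*(h + 1)*(h + 3)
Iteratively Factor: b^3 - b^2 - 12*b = (b)*(b^2 - b - 12) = b*(b + 3)*(b - 4)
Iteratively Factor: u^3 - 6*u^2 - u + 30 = (u - 3)*(u^2 - 3*u - 10) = (u - 3)*(u + 2)*(u - 5)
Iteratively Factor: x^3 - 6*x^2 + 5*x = (x - 5)*(x^2 - x) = x*(x - 5)*(x - 1)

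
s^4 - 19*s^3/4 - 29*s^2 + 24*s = s*(s - 8)*(s - 3/4)*(s + 4)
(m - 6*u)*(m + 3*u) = m^2 - 3*m*u - 18*u^2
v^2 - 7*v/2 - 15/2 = (v - 5)*(v + 3/2)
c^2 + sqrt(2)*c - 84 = (c - 6*sqrt(2))*(c + 7*sqrt(2))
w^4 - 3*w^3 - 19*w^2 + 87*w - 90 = (w - 3)^2*(w - 2)*(w + 5)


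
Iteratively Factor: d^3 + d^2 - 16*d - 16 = (d + 1)*(d^2 - 16) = (d - 4)*(d + 1)*(d + 4)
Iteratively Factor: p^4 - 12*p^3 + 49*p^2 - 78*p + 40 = (p - 5)*(p^3 - 7*p^2 + 14*p - 8) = (p - 5)*(p - 4)*(p^2 - 3*p + 2) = (p - 5)*(p - 4)*(p - 1)*(p - 2)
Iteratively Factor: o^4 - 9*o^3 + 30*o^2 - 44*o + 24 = (o - 2)*(o^3 - 7*o^2 + 16*o - 12) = (o - 2)^2*(o^2 - 5*o + 6) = (o - 3)*(o - 2)^2*(o - 2)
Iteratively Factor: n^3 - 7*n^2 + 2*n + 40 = (n - 4)*(n^2 - 3*n - 10) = (n - 4)*(n + 2)*(n - 5)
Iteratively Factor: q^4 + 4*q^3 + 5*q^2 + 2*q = (q + 1)*(q^3 + 3*q^2 + 2*q) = (q + 1)^2*(q^2 + 2*q) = q*(q + 1)^2*(q + 2)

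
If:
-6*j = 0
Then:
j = 0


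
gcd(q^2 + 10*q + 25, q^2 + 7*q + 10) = q + 5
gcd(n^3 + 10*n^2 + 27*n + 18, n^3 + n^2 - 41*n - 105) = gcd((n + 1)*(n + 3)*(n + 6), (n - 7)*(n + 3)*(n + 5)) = n + 3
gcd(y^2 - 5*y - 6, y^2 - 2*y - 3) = y + 1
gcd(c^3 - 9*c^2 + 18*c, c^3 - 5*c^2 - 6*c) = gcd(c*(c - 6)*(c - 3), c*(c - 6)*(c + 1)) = c^2 - 6*c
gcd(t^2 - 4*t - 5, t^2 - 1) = t + 1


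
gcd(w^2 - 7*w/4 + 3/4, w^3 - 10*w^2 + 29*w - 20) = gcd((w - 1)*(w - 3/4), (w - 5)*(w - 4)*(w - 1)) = w - 1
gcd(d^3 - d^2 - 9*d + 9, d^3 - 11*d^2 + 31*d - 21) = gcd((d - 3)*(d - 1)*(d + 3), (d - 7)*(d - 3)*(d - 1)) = d^2 - 4*d + 3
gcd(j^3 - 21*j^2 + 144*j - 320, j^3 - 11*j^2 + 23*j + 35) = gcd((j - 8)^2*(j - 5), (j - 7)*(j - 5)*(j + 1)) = j - 5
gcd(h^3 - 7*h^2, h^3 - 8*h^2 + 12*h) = h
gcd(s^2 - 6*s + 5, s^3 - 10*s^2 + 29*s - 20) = s^2 - 6*s + 5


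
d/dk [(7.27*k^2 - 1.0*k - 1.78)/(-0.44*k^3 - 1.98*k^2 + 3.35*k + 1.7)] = (3.1988*k^4 - 0.879999999999999*k^3 + 20.0249*k^2 + 17.6692*k + 4.263)/(0.1936*k^6 + 1.7424*k^5 + 0.9724*k^4 - 14.762*k^3 + 4.4905*k^2 + 11.39*k + 2.89)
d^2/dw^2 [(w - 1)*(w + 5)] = 2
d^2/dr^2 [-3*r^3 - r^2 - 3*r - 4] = -18*r - 2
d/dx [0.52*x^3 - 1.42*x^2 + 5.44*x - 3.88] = 1.56*x^2 - 2.84*x + 5.44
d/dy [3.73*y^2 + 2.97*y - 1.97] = 7.46*y + 2.97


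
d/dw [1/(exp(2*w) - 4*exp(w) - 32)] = 2*(2 - exp(w))*exp(w)/(-exp(2*w) + 4*exp(w) + 32)^2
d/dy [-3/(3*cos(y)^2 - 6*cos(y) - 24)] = 2*(1 - cos(y))*sin(y)/(sin(y)^2 + 2*cos(y) + 7)^2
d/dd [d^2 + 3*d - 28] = 2*d + 3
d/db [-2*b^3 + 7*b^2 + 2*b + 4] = -6*b^2 + 14*b + 2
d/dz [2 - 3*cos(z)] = 3*sin(z)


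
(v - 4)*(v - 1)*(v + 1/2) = v^3 - 9*v^2/2 + 3*v/2 + 2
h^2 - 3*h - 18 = (h - 6)*(h + 3)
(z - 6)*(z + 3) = z^2 - 3*z - 18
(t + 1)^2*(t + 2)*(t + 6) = t^4 + 10*t^3 + 29*t^2 + 32*t + 12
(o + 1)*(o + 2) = o^2 + 3*o + 2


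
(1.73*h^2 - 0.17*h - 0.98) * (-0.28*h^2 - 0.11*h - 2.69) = -0.4844*h^4 - 0.1427*h^3 - 4.3606*h^2 + 0.5651*h + 2.6362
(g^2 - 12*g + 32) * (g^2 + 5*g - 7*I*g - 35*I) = g^4 - 7*g^3 - 7*I*g^3 - 28*g^2 + 49*I*g^2 + 160*g + 196*I*g - 1120*I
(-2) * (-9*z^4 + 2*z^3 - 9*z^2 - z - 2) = 18*z^4 - 4*z^3 + 18*z^2 + 2*z + 4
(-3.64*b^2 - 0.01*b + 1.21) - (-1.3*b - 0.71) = -3.64*b^2 + 1.29*b + 1.92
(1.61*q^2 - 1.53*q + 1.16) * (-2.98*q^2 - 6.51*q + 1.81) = -4.7978*q^4 - 5.9217*q^3 + 9.4176*q^2 - 10.3209*q + 2.0996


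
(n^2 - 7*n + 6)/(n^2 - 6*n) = (n - 1)/n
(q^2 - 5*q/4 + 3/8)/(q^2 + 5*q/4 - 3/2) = (q - 1/2)/(q + 2)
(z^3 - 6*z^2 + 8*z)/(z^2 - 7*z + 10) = z*(z - 4)/(z - 5)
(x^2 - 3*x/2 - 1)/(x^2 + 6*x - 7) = (x^2 - 3*x/2 - 1)/(x^2 + 6*x - 7)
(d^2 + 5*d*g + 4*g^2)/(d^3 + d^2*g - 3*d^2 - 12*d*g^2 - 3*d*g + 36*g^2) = (d + g)/(d^2 - 3*d*g - 3*d + 9*g)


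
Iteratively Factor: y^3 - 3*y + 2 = (y - 1)*(y^2 + y - 2) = (y - 1)*(y + 2)*(y - 1)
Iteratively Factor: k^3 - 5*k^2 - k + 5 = (k - 5)*(k^2 - 1) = (k - 5)*(k + 1)*(k - 1)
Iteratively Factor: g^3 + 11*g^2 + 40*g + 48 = (g + 3)*(g^2 + 8*g + 16) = (g + 3)*(g + 4)*(g + 4)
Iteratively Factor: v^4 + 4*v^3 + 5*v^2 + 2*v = (v + 1)*(v^3 + 3*v^2 + 2*v) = (v + 1)^2*(v^2 + 2*v) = (v + 1)^2*(v + 2)*(v)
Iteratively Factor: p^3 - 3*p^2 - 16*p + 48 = (p - 4)*(p^2 + p - 12) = (p - 4)*(p - 3)*(p + 4)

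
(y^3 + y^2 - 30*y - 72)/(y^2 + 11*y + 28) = (y^2 - 3*y - 18)/(y + 7)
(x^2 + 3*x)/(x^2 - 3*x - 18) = x/(x - 6)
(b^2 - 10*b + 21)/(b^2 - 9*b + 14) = (b - 3)/(b - 2)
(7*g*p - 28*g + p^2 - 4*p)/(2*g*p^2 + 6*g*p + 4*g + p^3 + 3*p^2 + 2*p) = (7*g*p - 28*g + p^2 - 4*p)/(2*g*p^2 + 6*g*p + 4*g + p^3 + 3*p^2 + 2*p)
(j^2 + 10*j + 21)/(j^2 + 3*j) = (j + 7)/j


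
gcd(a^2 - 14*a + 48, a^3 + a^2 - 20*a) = 1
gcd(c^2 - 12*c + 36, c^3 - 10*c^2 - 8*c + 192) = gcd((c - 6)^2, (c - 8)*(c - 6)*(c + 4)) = c - 6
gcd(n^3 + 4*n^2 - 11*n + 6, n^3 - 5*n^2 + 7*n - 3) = n^2 - 2*n + 1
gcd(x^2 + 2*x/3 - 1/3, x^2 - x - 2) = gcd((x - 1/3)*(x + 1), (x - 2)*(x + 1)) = x + 1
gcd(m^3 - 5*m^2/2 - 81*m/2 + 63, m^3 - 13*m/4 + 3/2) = m - 3/2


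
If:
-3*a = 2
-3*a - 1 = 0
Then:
No Solution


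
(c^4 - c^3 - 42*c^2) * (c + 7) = c^5 + 6*c^4 - 49*c^3 - 294*c^2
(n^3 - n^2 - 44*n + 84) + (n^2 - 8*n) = n^3 - 52*n + 84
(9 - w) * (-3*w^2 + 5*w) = 3*w^3 - 32*w^2 + 45*w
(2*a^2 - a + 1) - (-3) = 2*a^2 - a + 4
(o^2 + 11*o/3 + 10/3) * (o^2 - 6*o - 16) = o^4 - 7*o^3/3 - 104*o^2/3 - 236*o/3 - 160/3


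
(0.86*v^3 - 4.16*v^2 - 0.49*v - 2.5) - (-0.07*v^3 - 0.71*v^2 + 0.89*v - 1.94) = 0.93*v^3 - 3.45*v^2 - 1.38*v - 0.56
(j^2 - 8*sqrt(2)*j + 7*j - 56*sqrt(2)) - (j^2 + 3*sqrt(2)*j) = -11*sqrt(2)*j + 7*j - 56*sqrt(2)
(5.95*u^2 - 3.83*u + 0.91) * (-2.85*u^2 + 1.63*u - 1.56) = -16.9575*u^4 + 20.614*u^3 - 18.1184*u^2 + 7.4581*u - 1.4196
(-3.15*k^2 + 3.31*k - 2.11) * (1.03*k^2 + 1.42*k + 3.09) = -3.2445*k^4 - 1.0637*k^3 - 7.2066*k^2 + 7.2317*k - 6.5199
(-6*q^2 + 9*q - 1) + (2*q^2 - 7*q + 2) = -4*q^2 + 2*q + 1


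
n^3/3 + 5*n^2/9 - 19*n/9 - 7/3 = (n/3 + 1/3)*(n - 7/3)*(n + 3)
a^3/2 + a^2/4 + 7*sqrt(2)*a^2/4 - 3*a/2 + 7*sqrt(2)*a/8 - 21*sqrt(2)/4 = (a/2 + 1)*(a - 3/2)*(a + 7*sqrt(2)/2)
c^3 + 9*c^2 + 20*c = c*(c + 4)*(c + 5)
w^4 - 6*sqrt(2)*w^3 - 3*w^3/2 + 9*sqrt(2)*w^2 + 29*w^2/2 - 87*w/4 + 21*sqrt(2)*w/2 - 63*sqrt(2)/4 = (w - 3/2)*(w - 7*sqrt(2)/2)*(w - 3*sqrt(2))*(w + sqrt(2)/2)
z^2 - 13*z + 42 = (z - 7)*(z - 6)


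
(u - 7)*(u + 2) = u^2 - 5*u - 14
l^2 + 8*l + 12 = (l + 2)*(l + 6)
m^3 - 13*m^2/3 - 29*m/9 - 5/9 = (m - 5)*(m + 1/3)^2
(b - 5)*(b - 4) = b^2 - 9*b + 20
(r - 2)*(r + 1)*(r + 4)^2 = r^4 + 7*r^3 + 6*r^2 - 32*r - 32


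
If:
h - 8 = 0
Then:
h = 8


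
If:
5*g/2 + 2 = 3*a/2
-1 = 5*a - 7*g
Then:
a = -33/4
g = -23/4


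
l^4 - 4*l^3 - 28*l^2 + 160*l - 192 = (l - 4)^2*(l - 2)*(l + 6)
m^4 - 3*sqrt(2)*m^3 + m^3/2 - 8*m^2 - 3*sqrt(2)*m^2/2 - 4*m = m*(m + 1/2)*(m - 4*sqrt(2))*(m + sqrt(2))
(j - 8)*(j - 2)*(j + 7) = j^3 - 3*j^2 - 54*j + 112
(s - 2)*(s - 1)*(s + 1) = s^3 - 2*s^2 - s + 2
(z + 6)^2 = z^2 + 12*z + 36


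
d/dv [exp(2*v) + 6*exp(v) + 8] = 2*(exp(v) + 3)*exp(v)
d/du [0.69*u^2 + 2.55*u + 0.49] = 1.38*u + 2.55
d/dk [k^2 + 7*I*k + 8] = 2*k + 7*I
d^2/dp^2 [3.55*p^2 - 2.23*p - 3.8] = 7.10000000000000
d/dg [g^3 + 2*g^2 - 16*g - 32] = 3*g^2 + 4*g - 16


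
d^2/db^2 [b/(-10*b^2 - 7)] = 20*b*(21 - 10*b^2)/(10*b^2 + 7)^3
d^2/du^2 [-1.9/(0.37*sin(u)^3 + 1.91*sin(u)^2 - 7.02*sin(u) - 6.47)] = (-187.26552*(0.544159544159544*sin(u) - 0.158119658119658*cos(u)^2 - 0.841880341880342)^2*cos(u)^2 + (12.81075*sin(u) + 1.58175*sin(3*u) + 7.258*cos(2*u))*(0.37*sin(u)^3 + 1.91*sin(u)^2 - 7.02*sin(u) - 6.47))/(0.37*sin(u)^3 + 1.91*sin(u)^2 - 7.02*sin(u) - 6.47)^3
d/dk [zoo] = 0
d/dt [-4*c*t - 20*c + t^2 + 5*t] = -4*c + 2*t + 5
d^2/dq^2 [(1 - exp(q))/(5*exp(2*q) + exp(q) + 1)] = (-25*exp(4*q) + 105*exp(3*q) + 45*exp(2*q) - 18*exp(q) - 2)*exp(q)/(125*exp(6*q) + 75*exp(5*q) + 90*exp(4*q) + 31*exp(3*q) + 18*exp(2*q) + 3*exp(q) + 1)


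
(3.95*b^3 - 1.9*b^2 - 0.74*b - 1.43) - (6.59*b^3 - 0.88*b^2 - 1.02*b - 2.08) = -2.64*b^3 - 1.02*b^2 + 0.28*b + 0.65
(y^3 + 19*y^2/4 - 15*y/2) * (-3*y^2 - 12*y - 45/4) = -3*y^5 - 105*y^4/4 - 183*y^3/4 + 585*y^2/16 + 675*y/8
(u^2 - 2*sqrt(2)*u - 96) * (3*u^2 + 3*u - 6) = 3*u^4 - 6*sqrt(2)*u^3 + 3*u^3 - 294*u^2 - 6*sqrt(2)*u^2 - 288*u + 12*sqrt(2)*u + 576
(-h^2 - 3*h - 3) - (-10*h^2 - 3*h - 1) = 9*h^2 - 2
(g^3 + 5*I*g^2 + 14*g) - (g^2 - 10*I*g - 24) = g^3 - g^2 + 5*I*g^2 + 14*g + 10*I*g + 24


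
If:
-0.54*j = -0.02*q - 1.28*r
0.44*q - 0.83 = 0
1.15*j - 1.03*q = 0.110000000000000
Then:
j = 1.79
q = 1.89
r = 0.72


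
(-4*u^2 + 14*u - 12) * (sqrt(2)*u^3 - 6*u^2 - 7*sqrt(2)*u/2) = -4*sqrt(2)*u^5 + 14*sqrt(2)*u^4 + 24*u^4 - 84*u^3 + 2*sqrt(2)*u^3 - 49*sqrt(2)*u^2 + 72*u^2 + 42*sqrt(2)*u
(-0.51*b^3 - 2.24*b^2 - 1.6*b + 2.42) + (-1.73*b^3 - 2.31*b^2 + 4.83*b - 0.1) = -2.24*b^3 - 4.55*b^2 + 3.23*b + 2.32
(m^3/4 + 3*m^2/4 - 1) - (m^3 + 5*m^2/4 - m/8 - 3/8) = -3*m^3/4 - m^2/2 + m/8 - 5/8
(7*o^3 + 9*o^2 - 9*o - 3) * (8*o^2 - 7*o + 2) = 56*o^5 + 23*o^4 - 121*o^3 + 57*o^2 + 3*o - 6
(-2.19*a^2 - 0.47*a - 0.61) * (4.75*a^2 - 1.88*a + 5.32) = -10.4025*a^4 + 1.8847*a^3 - 13.6647*a^2 - 1.3536*a - 3.2452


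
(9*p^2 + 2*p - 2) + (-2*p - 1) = 9*p^2 - 3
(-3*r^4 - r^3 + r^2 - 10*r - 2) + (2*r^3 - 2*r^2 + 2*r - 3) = -3*r^4 + r^3 - r^2 - 8*r - 5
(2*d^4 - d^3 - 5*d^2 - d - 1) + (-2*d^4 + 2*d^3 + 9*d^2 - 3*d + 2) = d^3 + 4*d^2 - 4*d + 1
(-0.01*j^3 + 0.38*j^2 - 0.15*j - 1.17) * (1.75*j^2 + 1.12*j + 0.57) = -0.0175*j^5 + 0.6538*j^4 + 0.1574*j^3 - 1.9989*j^2 - 1.3959*j - 0.6669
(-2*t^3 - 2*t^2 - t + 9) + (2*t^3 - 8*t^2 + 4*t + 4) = -10*t^2 + 3*t + 13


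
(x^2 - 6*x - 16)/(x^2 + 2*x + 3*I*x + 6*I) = (x - 8)/(x + 3*I)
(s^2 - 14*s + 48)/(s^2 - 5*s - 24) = (s - 6)/(s + 3)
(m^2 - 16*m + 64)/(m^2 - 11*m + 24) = (m - 8)/(m - 3)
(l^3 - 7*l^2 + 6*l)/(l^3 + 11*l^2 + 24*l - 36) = l*(l - 6)/(l^2 + 12*l + 36)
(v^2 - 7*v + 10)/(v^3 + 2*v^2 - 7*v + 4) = (v^2 - 7*v + 10)/(v^3 + 2*v^2 - 7*v + 4)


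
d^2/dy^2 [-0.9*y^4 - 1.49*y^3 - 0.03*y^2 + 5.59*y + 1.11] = -10.8*y^2 - 8.94*y - 0.06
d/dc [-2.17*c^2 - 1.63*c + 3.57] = -4.34*c - 1.63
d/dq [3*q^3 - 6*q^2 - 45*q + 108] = 9*q^2 - 12*q - 45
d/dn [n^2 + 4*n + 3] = 2*n + 4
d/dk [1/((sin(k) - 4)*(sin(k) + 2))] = 2*(1 - sin(k))*cos(k)/((sin(k) - 4)^2*(sin(k) + 2)^2)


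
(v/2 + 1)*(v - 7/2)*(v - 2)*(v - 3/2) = v^4/2 - 5*v^3/2 + 5*v^2/8 + 10*v - 21/2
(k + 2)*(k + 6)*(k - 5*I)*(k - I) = k^4 + 8*k^3 - 6*I*k^3 + 7*k^2 - 48*I*k^2 - 40*k - 72*I*k - 60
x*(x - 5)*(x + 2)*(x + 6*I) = x^4 - 3*x^3 + 6*I*x^3 - 10*x^2 - 18*I*x^2 - 60*I*x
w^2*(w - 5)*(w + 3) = w^4 - 2*w^3 - 15*w^2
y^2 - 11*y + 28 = (y - 7)*(y - 4)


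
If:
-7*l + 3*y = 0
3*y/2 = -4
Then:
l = -8/7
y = -8/3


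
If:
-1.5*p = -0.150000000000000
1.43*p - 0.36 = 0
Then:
No Solution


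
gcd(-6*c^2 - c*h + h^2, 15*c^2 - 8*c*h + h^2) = 3*c - h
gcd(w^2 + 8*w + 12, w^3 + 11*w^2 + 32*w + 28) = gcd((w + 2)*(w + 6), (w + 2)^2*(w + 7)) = w + 2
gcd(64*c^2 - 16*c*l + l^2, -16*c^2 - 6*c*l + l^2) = 8*c - l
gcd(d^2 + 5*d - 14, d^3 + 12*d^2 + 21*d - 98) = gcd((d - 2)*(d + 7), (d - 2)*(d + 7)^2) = d^2 + 5*d - 14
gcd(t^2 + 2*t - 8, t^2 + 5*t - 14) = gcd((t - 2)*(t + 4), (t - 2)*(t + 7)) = t - 2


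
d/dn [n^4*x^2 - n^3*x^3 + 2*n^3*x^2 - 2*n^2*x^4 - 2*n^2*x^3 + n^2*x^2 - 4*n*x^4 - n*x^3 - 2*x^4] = x^2*(4*n^3 - 3*n^2*x + 6*n^2 - 4*n*x^2 - 4*n*x + 2*n - 4*x^2 - x)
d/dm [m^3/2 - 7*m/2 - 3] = 3*m^2/2 - 7/2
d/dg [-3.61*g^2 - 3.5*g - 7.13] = -7.22*g - 3.5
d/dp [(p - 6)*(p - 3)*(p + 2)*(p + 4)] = 4*p^3 - 9*p^2 - 56*p + 36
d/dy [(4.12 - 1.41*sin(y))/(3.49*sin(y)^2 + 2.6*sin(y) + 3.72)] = (4.9209*sin(y)^2 - 28.7576*sin(y) - 15.9572)*cos(y)/(12.1801*sin(y)^4 + 18.148*sin(y)^3 + 32.7256*sin(y)^2 + 19.344*sin(y) + 13.8384)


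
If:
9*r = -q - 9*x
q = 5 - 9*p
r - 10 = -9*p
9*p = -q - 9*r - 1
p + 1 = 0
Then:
No Solution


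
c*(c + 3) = c^2 + 3*c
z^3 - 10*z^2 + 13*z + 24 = (z - 8)*(z - 3)*(z + 1)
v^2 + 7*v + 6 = (v + 1)*(v + 6)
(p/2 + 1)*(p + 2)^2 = p^3/2 + 3*p^2 + 6*p + 4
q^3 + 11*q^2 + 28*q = q*(q + 4)*(q + 7)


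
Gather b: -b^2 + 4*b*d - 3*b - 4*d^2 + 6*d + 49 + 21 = -b^2 + b*(4*d - 3) - 4*d^2 + 6*d + 70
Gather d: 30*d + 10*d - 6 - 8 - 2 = 40*d - 16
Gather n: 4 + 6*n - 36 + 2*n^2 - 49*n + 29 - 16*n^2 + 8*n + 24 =-14*n^2 - 35*n + 21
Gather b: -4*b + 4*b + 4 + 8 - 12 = 0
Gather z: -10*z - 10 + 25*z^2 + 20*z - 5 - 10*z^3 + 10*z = -10*z^3 + 25*z^2 + 20*z - 15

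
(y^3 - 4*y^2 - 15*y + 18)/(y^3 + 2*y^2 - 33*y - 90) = (y - 1)/(y + 5)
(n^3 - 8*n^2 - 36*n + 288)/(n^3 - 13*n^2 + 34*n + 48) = (n + 6)/(n + 1)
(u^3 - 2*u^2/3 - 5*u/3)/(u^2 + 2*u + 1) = u*(3*u - 5)/(3*(u + 1))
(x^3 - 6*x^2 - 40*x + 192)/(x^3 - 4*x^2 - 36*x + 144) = (x - 8)/(x - 6)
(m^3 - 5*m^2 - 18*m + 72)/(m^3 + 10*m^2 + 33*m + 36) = (m^2 - 9*m + 18)/(m^2 + 6*m + 9)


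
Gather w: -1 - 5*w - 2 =-5*w - 3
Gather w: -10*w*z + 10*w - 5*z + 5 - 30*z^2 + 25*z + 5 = w*(10 - 10*z) - 30*z^2 + 20*z + 10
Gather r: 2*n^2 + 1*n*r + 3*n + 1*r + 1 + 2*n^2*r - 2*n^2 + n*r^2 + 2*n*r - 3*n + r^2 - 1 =r^2*(n + 1) + r*(2*n^2 + 3*n + 1)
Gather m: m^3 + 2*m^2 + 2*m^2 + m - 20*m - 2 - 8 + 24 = m^3 + 4*m^2 - 19*m + 14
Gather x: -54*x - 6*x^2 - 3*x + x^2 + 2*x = -5*x^2 - 55*x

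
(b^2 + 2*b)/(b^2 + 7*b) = (b + 2)/(b + 7)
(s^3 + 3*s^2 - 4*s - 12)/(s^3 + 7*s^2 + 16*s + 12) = (s - 2)/(s + 2)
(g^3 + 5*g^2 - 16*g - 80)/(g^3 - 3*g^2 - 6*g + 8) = (g^2 + 9*g + 20)/(g^2 + g - 2)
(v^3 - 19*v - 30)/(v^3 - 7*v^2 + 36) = (v^2 - 2*v - 15)/(v^2 - 9*v + 18)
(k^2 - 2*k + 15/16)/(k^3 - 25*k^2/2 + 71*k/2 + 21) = (16*k^2 - 32*k + 15)/(8*(2*k^3 - 25*k^2 + 71*k + 42))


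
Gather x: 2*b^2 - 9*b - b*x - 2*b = 2*b^2 - b*x - 11*b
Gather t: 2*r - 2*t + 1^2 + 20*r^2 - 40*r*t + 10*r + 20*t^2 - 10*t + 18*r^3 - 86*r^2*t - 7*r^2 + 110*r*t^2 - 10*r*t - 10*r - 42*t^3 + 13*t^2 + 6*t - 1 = 18*r^3 + 13*r^2 + 2*r - 42*t^3 + t^2*(110*r + 33) + t*(-86*r^2 - 50*r - 6)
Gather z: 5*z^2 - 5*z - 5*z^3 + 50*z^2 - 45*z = -5*z^3 + 55*z^2 - 50*z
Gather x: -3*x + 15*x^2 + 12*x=15*x^2 + 9*x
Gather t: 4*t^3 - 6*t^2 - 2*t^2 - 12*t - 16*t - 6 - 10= 4*t^3 - 8*t^2 - 28*t - 16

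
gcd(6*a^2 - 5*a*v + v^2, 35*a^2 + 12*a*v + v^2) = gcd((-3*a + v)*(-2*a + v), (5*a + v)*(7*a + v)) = 1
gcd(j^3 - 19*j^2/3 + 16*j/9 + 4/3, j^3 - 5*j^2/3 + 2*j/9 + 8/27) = j^2 - j/3 - 2/9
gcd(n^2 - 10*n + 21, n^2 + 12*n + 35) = 1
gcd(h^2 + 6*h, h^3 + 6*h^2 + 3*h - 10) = 1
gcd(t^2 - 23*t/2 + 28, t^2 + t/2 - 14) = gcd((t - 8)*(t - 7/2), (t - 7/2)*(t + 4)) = t - 7/2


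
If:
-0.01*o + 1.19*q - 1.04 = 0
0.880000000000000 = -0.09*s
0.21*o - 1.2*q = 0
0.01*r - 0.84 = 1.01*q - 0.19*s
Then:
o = 5.25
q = 0.92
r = 362.50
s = -9.78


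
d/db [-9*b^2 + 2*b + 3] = 2 - 18*b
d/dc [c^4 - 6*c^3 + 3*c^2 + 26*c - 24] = 4*c^3 - 18*c^2 + 6*c + 26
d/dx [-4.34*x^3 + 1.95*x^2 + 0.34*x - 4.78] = -13.02*x^2 + 3.9*x + 0.34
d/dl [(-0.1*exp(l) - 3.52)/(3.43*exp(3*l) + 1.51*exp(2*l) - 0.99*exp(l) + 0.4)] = (0.686*exp(3*l) + 36.3718*exp(2*l) + 10.6304*exp(l) - 3.5248)*exp(l)/(11.7649*exp(6*l) + 10.3586*exp(5*l) - 4.5113*exp(4*l) - 0.2458*exp(3*l) + 2.1881*exp(2*l) - 0.792*exp(l) + 0.16)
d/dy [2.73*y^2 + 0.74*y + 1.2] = 5.46*y + 0.74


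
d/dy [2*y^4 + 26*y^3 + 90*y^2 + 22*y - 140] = 8*y^3 + 78*y^2 + 180*y + 22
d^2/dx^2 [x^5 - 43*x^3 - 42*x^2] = 20*x^3 - 258*x - 84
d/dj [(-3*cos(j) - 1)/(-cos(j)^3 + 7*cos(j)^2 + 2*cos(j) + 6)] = (6*cos(j)^3 - 18*cos(j)^2 - 14*cos(j) + 16)*sin(j)/(-cos(j)^3 + 7*cos(j)^2 + 2*cos(j) + 6)^2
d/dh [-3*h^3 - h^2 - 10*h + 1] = -9*h^2 - 2*h - 10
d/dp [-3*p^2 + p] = 1 - 6*p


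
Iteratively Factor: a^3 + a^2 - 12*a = (a + 4)*(a^2 - 3*a) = (a - 3)*(a + 4)*(a)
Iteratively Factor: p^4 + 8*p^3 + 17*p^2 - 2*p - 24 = (p + 2)*(p^3 + 6*p^2 + 5*p - 12) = (p + 2)*(p + 3)*(p^2 + 3*p - 4) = (p + 2)*(p + 3)*(p + 4)*(p - 1)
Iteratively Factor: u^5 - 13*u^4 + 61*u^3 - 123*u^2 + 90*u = (u - 3)*(u^4 - 10*u^3 + 31*u^2 - 30*u) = (u - 5)*(u - 3)*(u^3 - 5*u^2 + 6*u) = (u - 5)*(u - 3)^2*(u^2 - 2*u) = u*(u - 5)*(u - 3)^2*(u - 2)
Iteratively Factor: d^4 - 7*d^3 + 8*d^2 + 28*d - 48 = (d - 3)*(d^3 - 4*d^2 - 4*d + 16) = (d - 3)*(d - 2)*(d^2 - 2*d - 8) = (d - 3)*(d - 2)*(d + 2)*(d - 4)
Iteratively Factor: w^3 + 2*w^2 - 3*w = (w)*(w^2 + 2*w - 3) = w*(w - 1)*(w + 3)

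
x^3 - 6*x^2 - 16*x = x*(x - 8)*(x + 2)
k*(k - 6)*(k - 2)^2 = k^4 - 10*k^3 + 28*k^2 - 24*k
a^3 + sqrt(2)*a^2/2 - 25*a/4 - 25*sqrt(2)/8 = (a - 5/2)*(a + 5/2)*(a + sqrt(2)/2)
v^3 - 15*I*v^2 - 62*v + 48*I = (v - 8*I)*(v - 6*I)*(v - I)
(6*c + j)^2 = 36*c^2 + 12*c*j + j^2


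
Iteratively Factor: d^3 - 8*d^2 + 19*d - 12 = (d - 4)*(d^2 - 4*d + 3) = (d - 4)*(d - 3)*(d - 1)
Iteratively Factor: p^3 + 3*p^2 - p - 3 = (p - 1)*(p^2 + 4*p + 3) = (p - 1)*(p + 1)*(p + 3)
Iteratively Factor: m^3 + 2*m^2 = (m)*(m^2 + 2*m) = m^2*(m + 2)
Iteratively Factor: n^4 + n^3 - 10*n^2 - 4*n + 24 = (n - 2)*(n^3 + 3*n^2 - 4*n - 12) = (n - 2)^2*(n^2 + 5*n + 6) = (n - 2)^2*(n + 2)*(n + 3)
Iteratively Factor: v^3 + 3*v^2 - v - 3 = (v - 1)*(v^2 + 4*v + 3) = (v - 1)*(v + 1)*(v + 3)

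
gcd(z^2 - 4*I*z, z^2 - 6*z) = z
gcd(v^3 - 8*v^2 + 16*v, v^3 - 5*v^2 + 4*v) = v^2 - 4*v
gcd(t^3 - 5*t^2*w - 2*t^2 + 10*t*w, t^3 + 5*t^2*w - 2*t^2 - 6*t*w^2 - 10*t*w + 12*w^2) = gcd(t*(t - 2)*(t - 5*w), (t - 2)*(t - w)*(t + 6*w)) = t - 2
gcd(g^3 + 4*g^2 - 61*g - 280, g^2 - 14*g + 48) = g - 8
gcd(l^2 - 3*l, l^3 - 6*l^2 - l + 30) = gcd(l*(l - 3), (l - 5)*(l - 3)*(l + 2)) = l - 3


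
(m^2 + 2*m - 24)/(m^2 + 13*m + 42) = (m - 4)/(m + 7)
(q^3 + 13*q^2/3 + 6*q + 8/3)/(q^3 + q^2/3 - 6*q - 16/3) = (3*q + 4)/(3*q - 8)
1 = 1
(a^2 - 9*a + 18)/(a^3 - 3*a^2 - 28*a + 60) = (a - 3)/(a^2 + 3*a - 10)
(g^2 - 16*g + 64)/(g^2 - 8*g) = (g - 8)/g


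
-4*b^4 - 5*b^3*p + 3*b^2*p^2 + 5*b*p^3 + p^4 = (-b + p)*(b + p)^2*(4*b + p)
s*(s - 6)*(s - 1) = s^3 - 7*s^2 + 6*s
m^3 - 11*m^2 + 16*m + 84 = (m - 7)*(m - 6)*(m + 2)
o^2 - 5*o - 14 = (o - 7)*(o + 2)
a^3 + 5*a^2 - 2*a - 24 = (a - 2)*(a + 3)*(a + 4)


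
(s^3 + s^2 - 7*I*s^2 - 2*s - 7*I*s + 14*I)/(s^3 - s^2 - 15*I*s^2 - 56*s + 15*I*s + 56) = (s + 2)/(s - 8*I)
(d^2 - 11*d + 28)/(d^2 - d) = (d^2 - 11*d + 28)/(d*(d - 1))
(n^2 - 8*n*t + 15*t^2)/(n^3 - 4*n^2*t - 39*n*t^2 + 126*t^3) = (-n + 5*t)/(-n^2 + n*t + 42*t^2)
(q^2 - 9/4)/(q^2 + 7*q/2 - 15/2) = (q + 3/2)/(q + 5)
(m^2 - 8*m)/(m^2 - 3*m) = (m - 8)/(m - 3)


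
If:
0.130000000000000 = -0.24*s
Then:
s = -0.54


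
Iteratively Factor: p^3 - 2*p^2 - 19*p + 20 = (p - 1)*(p^2 - p - 20) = (p - 1)*(p + 4)*(p - 5)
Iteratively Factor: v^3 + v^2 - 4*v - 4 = (v + 1)*(v^2 - 4) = (v + 1)*(v + 2)*(v - 2)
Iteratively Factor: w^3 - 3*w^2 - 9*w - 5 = (w + 1)*(w^2 - 4*w - 5) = (w + 1)^2*(w - 5)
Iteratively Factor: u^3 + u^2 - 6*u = (u + 3)*(u^2 - 2*u) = (u - 2)*(u + 3)*(u)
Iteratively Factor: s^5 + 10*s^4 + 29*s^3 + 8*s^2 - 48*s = (s + 4)*(s^4 + 6*s^3 + 5*s^2 - 12*s) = (s + 4)^2*(s^3 + 2*s^2 - 3*s) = (s + 3)*(s + 4)^2*(s^2 - s) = s*(s + 3)*(s + 4)^2*(s - 1)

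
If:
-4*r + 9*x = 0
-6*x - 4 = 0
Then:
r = -3/2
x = -2/3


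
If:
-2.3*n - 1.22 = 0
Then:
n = -0.53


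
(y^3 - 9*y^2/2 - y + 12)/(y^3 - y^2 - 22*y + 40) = (y + 3/2)/(y + 5)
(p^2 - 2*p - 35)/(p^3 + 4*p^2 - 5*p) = (p - 7)/(p*(p - 1))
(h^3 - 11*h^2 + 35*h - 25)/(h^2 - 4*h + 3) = (h^2 - 10*h + 25)/(h - 3)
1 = 1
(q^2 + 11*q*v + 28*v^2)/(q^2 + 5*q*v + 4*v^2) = (q + 7*v)/(q + v)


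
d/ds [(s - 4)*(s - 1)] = 2*s - 5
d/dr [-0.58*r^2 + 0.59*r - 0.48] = 0.59 - 1.16*r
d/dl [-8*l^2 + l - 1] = 1 - 16*l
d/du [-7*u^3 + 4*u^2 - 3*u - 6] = -21*u^2 + 8*u - 3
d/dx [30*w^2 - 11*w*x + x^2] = -11*w + 2*x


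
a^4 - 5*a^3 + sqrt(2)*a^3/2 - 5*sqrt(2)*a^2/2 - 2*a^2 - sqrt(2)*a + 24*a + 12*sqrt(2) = (a - 4)*(a - 3)*(a + 2)*(a + sqrt(2)/2)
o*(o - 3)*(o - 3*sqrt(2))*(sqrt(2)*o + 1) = sqrt(2)*o^4 - 5*o^3 - 3*sqrt(2)*o^3 - 3*sqrt(2)*o^2 + 15*o^2 + 9*sqrt(2)*o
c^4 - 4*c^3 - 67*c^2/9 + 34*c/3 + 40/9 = (c - 5)*(c - 4/3)*(c + 1/3)*(c + 2)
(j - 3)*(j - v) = j^2 - j*v - 3*j + 3*v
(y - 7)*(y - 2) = y^2 - 9*y + 14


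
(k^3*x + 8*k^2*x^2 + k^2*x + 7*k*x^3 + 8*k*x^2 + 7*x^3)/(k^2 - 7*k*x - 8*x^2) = x*(-k^2 - 7*k*x - k - 7*x)/(-k + 8*x)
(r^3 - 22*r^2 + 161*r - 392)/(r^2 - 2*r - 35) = (r^2 - 15*r + 56)/(r + 5)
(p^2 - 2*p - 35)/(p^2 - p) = (p^2 - 2*p - 35)/(p*(p - 1))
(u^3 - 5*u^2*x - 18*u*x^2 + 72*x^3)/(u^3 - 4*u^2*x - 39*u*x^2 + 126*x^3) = (-u^2 + 2*u*x + 24*x^2)/(-u^2 + u*x + 42*x^2)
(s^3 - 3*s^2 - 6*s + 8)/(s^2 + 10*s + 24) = (s^3 - 3*s^2 - 6*s + 8)/(s^2 + 10*s + 24)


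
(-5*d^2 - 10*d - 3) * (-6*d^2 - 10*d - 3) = 30*d^4 + 110*d^3 + 133*d^2 + 60*d + 9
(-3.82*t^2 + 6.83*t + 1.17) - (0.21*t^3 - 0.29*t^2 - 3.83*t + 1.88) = -0.21*t^3 - 3.53*t^2 + 10.66*t - 0.71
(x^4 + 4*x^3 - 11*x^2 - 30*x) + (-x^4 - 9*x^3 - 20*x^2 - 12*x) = -5*x^3 - 31*x^2 - 42*x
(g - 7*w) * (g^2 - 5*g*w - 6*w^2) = g^3 - 12*g^2*w + 29*g*w^2 + 42*w^3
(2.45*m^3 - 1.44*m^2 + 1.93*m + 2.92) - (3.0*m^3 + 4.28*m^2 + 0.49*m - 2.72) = -0.55*m^3 - 5.72*m^2 + 1.44*m + 5.64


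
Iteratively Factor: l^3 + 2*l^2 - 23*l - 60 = (l + 4)*(l^2 - 2*l - 15) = (l + 3)*(l + 4)*(l - 5)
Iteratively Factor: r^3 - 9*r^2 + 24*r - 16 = (r - 4)*(r^2 - 5*r + 4) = (r - 4)*(r - 1)*(r - 4)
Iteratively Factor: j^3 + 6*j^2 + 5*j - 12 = (j - 1)*(j^2 + 7*j + 12) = (j - 1)*(j + 4)*(j + 3)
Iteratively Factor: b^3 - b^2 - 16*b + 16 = (b + 4)*(b^2 - 5*b + 4) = (b - 4)*(b + 4)*(b - 1)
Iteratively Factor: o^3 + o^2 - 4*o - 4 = (o + 1)*(o^2 - 4) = (o - 2)*(o + 1)*(o + 2)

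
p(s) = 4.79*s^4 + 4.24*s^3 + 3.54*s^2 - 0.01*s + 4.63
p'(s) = 19.16*s^3 + 12.72*s^2 + 7.08*s - 0.01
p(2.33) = 218.63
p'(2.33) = 327.90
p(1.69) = 74.26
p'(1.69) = 140.77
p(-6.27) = 6501.70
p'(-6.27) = -4267.13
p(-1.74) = 36.94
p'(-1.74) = -74.75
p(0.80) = 11.02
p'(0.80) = 23.60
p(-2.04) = 66.34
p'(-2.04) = -124.18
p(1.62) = 64.92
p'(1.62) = 126.30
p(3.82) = 1312.57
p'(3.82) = 1280.69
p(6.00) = 7255.69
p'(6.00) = 4638.95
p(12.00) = 107166.43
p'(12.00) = 35025.11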